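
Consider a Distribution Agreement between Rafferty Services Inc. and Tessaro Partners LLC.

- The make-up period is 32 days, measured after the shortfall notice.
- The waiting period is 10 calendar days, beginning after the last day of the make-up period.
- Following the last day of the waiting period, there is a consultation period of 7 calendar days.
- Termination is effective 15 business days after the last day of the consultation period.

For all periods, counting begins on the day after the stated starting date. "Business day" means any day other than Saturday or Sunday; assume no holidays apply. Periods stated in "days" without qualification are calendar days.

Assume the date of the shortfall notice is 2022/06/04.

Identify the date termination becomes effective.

The last day of the make-up period: 2022/06/04 + 32 days = 2022/07/06.
Adding 10 calendar days to 2022/07/06 gives 2022/07/16, which is the last day of the waiting period.
The last day of the consultation period: 2022/07/16 + 7 days = 2022/07/23.
The date termination becomes effective: counting 15 business days from Saturday, 2022/07/23 (Jul 25, Jul 26, Jul 27, Jul 28, …, Aug 10, Aug 11, Aug 12, skipping weekends) reaches Friday, 2022/08/12.

2022/08/12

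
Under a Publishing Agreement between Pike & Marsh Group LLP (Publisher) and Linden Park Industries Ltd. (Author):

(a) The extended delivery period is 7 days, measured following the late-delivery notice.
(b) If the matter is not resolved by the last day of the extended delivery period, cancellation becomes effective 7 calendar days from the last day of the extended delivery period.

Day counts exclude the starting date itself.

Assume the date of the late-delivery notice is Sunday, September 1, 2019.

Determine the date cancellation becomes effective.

The last day of the extended delivery period: September 1, 2019 + 7 days = September 8, 2019.
Adding 7 calendar days to September 8, 2019 gives September 15, 2019, which is the date cancellation becomes effective.

September 15, 2019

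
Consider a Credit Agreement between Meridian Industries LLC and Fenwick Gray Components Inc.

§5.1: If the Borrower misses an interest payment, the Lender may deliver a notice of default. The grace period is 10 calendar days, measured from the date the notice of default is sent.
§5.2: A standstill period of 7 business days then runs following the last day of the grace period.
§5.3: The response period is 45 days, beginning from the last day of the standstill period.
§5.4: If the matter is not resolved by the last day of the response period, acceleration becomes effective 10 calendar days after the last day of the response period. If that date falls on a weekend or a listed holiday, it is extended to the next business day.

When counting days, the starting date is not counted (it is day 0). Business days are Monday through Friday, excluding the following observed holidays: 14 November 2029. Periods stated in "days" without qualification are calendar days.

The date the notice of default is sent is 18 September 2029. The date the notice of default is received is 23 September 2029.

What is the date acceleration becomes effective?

3 December 2029

Adding 10 calendar days to 18 September 2029 gives 28 September 2029, which is the last day of the grace period.
The last day of the standstill period: counting 7 business days from Friday, 28 September 2029 (Oct 1, Oct 2, Oct 3, Oct 4, Oct 5, Oct 8, Oct 9, skipping weekends) reaches Tuesday, 9 October 2029.
The last day of the response period: 9 October 2029 + 45 days = 23 November 2029.
Adding 10 calendar days to 23 November 2029 gives 3 December 2029, which is the date acceleration becomes effective. 3 December 2029 is a Monday and is not a listed holiday, so no roll-forward applies.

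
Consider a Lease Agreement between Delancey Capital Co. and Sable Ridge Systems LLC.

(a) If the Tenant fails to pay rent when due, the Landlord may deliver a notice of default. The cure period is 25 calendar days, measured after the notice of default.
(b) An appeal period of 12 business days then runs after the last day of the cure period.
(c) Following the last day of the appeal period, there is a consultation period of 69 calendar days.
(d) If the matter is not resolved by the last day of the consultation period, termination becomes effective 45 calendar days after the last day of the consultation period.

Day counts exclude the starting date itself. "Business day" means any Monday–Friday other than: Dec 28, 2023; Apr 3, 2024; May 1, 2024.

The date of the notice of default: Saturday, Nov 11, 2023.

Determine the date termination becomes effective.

Adding 25 calendar days to Nov 11, 2023 gives Dec 6, 2023, which is the last day of the cure period.
From Wednesday, Dec 6, 2023, 12 business days (Dec 7, Dec 8, Dec 11, Dec 12, …, Dec 20, Dec 21, Dec 22, skipping weekends) brings us to Friday, Dec 22, 2023, which is the last day of the appeal period.
Adding 69 calendar days to Dec 22, 2023 gives Feb 29, 2024, which is the last day of the consultation period.
The date termination becomes effective: Feb 29, 2024 + 45 days = Apr 14, 2024.

Apr 14, 2024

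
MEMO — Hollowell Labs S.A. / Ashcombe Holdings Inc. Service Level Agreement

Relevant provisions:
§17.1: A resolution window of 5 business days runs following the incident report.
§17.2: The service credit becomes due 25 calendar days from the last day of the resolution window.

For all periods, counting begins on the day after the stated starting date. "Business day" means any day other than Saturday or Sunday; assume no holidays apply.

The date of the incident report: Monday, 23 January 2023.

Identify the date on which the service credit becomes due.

The last day of the resolution window: counting 5 business days from Monday, 23 January 2023 (Jan 24, Jan 25, Jan 26, Jan 27, Jan 30, skipping weekends) reaches Monday, 30 January 2023.
The date on which the service credit becomes due: 30 January 2023 + 25 days = 24 February 2023.

24 February 2023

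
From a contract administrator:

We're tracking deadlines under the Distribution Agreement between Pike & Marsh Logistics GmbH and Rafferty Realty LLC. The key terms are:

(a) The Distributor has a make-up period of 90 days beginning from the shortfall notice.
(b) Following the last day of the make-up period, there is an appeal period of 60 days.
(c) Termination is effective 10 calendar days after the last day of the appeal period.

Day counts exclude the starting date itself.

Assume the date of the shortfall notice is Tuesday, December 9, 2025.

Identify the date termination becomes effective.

The last day of the make-up period: 90 calendar days after December 9, 2025 is March 9, 2026.
The last day of the appeal period: 60 calendar days after March 9, 2026 is May 8, 2026.
The date termination becomes effective: May 8, 2026 + 10 days = May 18, 2026.

May 18, 2026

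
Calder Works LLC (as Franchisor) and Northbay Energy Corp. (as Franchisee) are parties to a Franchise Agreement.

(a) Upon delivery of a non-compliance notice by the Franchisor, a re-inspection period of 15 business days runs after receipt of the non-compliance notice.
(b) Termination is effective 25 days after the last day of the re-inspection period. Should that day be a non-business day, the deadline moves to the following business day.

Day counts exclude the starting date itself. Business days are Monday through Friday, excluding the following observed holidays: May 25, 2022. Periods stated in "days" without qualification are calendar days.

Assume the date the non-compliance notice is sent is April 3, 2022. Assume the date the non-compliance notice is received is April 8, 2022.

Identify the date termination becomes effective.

May 24, 2022

From Friday, April 8, 2022, 15 business days (Apr 11, Apr 12, Apr 13, Apr 14, …, Apr 27, Apr 28, Apr 29, skipping weekends) brings us to Friday, April 29, 2022, which is the last day of the re-inspection period.
The date termination becomes effective: 25 calendar days after April 29, 2022 is May 24, 2022. May 24, 2022 is a Tuesday and is not a listed holiday, so no roll-forward applies.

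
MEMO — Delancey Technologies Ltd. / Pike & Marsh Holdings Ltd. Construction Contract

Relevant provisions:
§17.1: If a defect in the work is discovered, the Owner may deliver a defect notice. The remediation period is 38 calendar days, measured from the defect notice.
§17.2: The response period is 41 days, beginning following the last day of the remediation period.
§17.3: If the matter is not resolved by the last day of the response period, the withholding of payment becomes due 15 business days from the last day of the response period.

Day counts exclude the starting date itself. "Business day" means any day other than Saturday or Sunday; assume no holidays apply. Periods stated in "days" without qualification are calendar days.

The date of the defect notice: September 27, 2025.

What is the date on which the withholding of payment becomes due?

Adding 38 calendar days to September 27, 2025 gives November 4, 2025, which is the last day of the remediation period.
The last day of the response period: 41 calendar days after November 4, 2025 is December 15, 2025.
From Monday, December 15, 2025, 15 business days (Dec 16, Dec 17, Dec 18, Dec 19, …, Jan 1, Jan 2, Jan 5, skipping weekends) brings us to Monday, January 5, 2026, which is the date on which the withholding of payment becomes due.

January 5, 2026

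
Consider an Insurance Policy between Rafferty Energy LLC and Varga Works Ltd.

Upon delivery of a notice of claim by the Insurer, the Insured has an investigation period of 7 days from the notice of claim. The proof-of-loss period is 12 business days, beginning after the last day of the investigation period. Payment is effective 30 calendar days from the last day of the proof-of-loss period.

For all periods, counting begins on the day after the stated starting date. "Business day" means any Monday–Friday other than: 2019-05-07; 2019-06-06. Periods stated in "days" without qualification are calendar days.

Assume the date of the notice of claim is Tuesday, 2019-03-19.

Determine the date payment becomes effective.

Adding 7 calendar days to 2019-03-19 gives 2019-03-26, which is the last day of the investigation period.
The last day of the proof-of-loss period: counting 12 business days from Tuesday, 2019-03-26 (Mar 27, Mar 28, Mar 29, Apr 1, …, Apr 9, Apr 10, Apr 11, skipping weekends) reaches Thursday, 2019-04-11.
The date payment becomes effective: 30 calendar days after 2019-04-11 is 2019-05-11.

2019-05-11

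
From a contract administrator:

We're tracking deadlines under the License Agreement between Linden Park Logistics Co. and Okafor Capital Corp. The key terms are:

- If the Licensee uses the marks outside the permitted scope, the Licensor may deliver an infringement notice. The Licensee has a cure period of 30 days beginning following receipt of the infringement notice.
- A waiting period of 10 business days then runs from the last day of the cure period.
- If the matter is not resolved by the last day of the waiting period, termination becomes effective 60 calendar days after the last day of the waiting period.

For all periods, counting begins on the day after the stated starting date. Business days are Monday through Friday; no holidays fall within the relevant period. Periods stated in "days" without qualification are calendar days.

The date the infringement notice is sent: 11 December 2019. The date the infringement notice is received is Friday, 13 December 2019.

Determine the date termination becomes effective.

24 March 2020

Adding 30 calendar days to 13 December 2019 gives 12 January 2020, which is the last day of the cure period.
From Sunday, 12 January 2020, 10 business days (Jan 13, Jan 14, Jan 15, Jan 16, Jan 17, Jan 20, Jan 21, Jan 22, Jan 23, Jan 24, skipping weekends) brings us to Friday, 24 January 2020, which is the last day of the waiting period.
The date termination becomes effective: 24 January 2020 + 60 days = 24 March 2020.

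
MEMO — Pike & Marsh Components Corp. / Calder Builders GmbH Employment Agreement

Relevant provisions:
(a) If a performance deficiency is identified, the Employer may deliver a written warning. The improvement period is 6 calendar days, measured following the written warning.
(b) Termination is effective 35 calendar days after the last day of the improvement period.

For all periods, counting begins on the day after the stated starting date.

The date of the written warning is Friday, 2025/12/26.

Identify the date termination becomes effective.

The last day of the improvement period: 2025/12/26 + 6 days = 2026/01/01.
Adding 35 calendar days to 2026/01/01 gives 2026/02/05, which is the date termination becomes effective.

2026/02/05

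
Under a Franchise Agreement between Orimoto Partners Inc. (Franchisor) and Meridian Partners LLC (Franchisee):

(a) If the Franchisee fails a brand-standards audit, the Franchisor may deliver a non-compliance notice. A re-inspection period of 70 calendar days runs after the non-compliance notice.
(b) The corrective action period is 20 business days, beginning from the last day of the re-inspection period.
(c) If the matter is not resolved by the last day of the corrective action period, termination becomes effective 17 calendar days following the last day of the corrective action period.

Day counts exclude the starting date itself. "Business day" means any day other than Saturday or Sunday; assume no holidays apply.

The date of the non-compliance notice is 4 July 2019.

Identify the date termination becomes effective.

27 October 2019

The last day of the re-inspection period: 4 July 2019 + 70 days = 12 September 2019.
The last day of the corrective action period: counting 20 business days from Thursday, 12 September 2019 (Sep 13, Sep 16, Sep 17, Sep 18, …, Oct 8, Oct 9, Oct 10, skipping weekends) reaches Thursday, 10 October 2019.
The date termination becomes effective: 17 calendar days after 10 October 2019 is 27 October 2019.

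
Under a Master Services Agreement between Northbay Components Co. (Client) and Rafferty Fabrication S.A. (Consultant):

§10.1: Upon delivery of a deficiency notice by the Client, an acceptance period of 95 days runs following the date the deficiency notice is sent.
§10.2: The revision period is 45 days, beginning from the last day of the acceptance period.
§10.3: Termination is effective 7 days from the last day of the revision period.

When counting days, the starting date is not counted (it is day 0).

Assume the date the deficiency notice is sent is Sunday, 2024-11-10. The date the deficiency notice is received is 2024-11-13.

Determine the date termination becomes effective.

2025-04-06

The last day of the acceptance period: 95 calendar days after 2024-11-10 is 2025-02-13.
Adding 45 calendar days to 2025-02-13 gives 2025-03-30, which is the last day of the revision period.
The date termination becomes effective: 2025-03-30 + 7 days = 2025-04-06.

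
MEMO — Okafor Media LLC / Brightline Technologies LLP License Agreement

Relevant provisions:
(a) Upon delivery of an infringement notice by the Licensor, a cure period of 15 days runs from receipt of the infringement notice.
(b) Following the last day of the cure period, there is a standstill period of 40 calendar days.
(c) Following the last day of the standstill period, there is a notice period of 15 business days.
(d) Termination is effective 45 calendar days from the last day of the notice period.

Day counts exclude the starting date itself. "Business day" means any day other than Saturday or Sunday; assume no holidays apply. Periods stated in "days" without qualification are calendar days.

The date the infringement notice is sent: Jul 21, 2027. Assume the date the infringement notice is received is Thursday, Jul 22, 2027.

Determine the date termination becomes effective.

Nov 20, 2027

The last day of the cure period: 15 calendar days after Jul 22, 2027 is Aug 6, 2027.
The last day of the standstill period: 40 calendar days after Aug 6, 2027 is Sep 15, 2027.
The last day of the notice period: counting 15 business days from Wednesday, Sep 15, 2027 (Sep 16, Sep 17, Sep 20, Sep 21, …, Oct 4, Oct 5, Oct 6, skipping weekends) reaches Wednesday, Oct 6, 2027.
Adding 45 calendar days to Oct 6, 2027 gives Nov 20, 2027, which is the date termination becomes effective.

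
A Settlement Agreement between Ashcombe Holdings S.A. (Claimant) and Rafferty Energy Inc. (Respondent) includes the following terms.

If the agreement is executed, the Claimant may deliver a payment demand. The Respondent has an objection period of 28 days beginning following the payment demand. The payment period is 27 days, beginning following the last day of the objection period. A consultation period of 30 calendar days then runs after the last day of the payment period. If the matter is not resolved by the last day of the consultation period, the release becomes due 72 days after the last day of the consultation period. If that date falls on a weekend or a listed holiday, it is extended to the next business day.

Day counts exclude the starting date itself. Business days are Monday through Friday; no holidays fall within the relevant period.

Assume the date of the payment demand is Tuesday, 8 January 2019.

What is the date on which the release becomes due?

14 June 2019

Adding 28 calendar days to 8 January 2019 gives 5 February 2019, which is the last day of the objection period.
The last day of the payment period: 5 February 2019 + 27 days = 4 March 2019.
The last day of the consultation period: 30 calendar days after 4 March 2019 is 3 April 2019.
Adding 72 calendar days to 3 April 2019 gives 14 June 2019, which is the date on which the release becomes due. 14 June 2019 is a Friday, so no roll-forward applies.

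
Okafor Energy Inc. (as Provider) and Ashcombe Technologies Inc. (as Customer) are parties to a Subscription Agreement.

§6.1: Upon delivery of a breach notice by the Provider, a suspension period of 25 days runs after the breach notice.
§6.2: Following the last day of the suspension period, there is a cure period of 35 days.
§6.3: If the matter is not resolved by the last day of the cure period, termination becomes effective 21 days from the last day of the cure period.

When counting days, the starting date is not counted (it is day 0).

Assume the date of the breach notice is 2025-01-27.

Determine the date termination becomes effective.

The last day of the suspension period: 2025-01-27 + 25 days = 2025-02-21.
The last day of the cure period: 2025-02-21 + 35 days = 2025-03-28.
Adding 21 calendar days to 2025-03-28 gives 2025-04-18, which is the date termination becomes effective.

2025-04-18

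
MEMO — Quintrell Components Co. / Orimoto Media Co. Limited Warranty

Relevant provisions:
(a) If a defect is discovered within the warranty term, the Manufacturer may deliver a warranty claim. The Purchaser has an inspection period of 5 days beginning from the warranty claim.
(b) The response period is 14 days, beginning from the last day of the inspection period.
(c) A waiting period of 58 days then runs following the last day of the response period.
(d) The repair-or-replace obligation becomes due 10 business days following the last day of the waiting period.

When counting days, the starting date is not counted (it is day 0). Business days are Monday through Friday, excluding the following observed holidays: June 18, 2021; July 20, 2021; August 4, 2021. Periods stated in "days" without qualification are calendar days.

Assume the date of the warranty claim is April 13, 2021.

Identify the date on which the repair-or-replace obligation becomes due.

July 13, 2021

The last day of the inspection period: April 13, 2021 + 5 days = April 18, 2021.
The last day of the response period: April 18, 2021 + 14 days = May 2, 2021.
The last day of the waiting period: May 2, 2021 + 58 days = June 29, 2021.
The date on which the repair-or-replace obligation becomes due: counting 10 business days from Tuesday, June 29, 2021 (Jun 30, Jul 1, Jul 2, Jul 5, Jul 6, Jul 7, Jul 8, Jul 9, Jul 12, Jul 13, skipping weekends) reaches Tuesday, July 13, 2021.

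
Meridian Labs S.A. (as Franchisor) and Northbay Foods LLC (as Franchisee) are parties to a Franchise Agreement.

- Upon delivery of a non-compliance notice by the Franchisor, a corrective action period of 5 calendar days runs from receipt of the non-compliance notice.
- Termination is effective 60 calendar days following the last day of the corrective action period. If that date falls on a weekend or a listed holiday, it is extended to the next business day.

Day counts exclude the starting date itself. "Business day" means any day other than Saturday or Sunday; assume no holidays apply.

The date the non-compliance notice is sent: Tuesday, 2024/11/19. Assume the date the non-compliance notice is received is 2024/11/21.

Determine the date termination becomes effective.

The last day of the corrective action period: 2024/11/21 + 5 days = 2024/11/26.
The date termination becomes effective: 60 calendar days after 2024/11/26 is 2025/01/25. That falls on a Saturday, so it rolls to the next business day, Monday, 2025/01/27.

2025/01/27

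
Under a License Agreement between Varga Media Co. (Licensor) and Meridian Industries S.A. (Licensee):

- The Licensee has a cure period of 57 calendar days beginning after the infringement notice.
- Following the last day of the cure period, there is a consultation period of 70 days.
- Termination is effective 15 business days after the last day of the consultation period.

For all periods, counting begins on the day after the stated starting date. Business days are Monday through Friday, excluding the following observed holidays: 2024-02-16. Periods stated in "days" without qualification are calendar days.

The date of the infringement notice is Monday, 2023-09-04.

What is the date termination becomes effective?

The last day of the cure period: 57 calendar days after 2023-09-04 is 2023-10-31.
The last day of the consultation period: 2023-10-31 + 70 days = 2024-01-09.
The date termination becomes effective: 15 business days after Tuesday, 2024-01-09, skipping weekends — Jan 10, Jan 11, Jan 12, Jan 15, …, Jan 26, Jan 29, Jan 30 — lands on Tuesday, 2024-01-30.

2024-01-30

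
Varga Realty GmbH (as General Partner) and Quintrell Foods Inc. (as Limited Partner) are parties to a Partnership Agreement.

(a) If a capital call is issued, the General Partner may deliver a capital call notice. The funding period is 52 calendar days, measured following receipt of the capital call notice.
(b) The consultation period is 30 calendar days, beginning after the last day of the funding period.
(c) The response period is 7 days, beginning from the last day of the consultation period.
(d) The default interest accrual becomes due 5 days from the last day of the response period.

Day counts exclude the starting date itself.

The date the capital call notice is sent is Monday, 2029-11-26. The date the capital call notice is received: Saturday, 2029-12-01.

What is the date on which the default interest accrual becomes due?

2030-03-05

The last day of the funding period: 2029-12-01 + 52 days = 2030-01-22.
Adding 30 calendar days to 2030-01-22 gives 2030-02-21, which is the last day of the consultation period.
Adding 7 calendar days to 2030-02-21 gives 2030-02-28, which is the last day of the response period.
The date on which the default interest accrual becomes due: 5 calendar days after 2030-02-28 is 2030-03-05.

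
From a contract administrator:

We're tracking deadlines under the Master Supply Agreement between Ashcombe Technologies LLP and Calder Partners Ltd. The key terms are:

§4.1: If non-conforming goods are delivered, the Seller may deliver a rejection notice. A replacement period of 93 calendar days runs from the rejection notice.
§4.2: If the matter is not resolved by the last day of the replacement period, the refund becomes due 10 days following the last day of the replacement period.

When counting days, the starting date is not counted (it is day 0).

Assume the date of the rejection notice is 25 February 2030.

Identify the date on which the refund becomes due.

8 June 2030

The last day of the replacement period: 93 calendar days after 25 February 2030 is 29 May 2030.
Adding 10 calendar days to 29 May 2030 gives 8 June 2030, which is the date on which the refund becomes due.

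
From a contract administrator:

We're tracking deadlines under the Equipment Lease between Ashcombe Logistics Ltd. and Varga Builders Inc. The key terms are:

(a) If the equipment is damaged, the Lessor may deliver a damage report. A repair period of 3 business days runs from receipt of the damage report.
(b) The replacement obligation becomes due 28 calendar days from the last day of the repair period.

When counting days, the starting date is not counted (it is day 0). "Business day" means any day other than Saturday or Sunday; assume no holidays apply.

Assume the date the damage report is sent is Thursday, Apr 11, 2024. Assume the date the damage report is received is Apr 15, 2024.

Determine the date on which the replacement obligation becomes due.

The last day of the repair period: 3 business days after Monday, Apr 15, 2024, skipping weekends — Apr 16, Apr 17, Apr 18 — lands on Thursday, Apr 18, 2024.
The date on which the replacement obligation becomes due: Apr 18, 2024 + 28 days = May 16, 2024.

May 16, 2024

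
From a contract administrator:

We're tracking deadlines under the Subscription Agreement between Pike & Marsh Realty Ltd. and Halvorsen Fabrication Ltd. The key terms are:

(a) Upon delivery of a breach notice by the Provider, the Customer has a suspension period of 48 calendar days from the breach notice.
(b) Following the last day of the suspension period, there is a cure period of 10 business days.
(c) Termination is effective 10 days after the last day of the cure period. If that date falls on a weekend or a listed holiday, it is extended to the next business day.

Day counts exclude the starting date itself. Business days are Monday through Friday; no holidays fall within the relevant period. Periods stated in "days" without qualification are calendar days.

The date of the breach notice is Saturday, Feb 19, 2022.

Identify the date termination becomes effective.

May 2, 2022

Adding 48 calendar days to Feb 19, 2022 gives Apr 8, 2022, which is the last day of the suspension period.
The last day of the cure period: counting 10 business days from Friday, Apr 8, 2022 (Apr 11, Apr 12, Apr 13, Apr 14, Apr 15, Apr 18, Apr 19, Apr 20, Apr 21, Apr 22, skipping weekends) reaches Friday, Apr 22, 2022.
The date termination becomes effective: 10 calendar days after Apr 22, 2022 is May 2, 2022. May 2, 2022 is a Monday, so no roll-forward applies.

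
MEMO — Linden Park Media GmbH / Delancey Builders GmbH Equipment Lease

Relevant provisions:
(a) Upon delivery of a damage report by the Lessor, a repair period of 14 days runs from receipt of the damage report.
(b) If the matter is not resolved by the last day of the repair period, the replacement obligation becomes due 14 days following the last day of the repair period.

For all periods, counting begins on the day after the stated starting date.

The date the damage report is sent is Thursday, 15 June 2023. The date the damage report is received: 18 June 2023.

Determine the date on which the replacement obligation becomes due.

The last day of the repair period: 18 June 2023 + 14 days = 2 July 2023.
The date on which the replacement obligation becomes due: 2 July 2023 + 14 days = 16 July 2023.

16 July 2023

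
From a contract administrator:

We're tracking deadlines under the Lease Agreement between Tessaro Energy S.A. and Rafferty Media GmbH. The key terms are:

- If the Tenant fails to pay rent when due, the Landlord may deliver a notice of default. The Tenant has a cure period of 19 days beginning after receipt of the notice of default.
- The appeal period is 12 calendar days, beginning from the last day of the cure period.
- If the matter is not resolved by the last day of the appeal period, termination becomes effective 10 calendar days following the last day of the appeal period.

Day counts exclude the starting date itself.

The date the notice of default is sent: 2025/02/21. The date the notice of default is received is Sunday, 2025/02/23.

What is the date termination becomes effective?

The last day of the cure period: 19 calendar days after 2025/02/23 is 2025/03/14.
The last day of the appeal period: 12 calendar days after 2025/03/14 is 2025/03/26.
The date termination becomes effective: 2025/03/26 + 10 days = 2025/04/05.

2025/04/05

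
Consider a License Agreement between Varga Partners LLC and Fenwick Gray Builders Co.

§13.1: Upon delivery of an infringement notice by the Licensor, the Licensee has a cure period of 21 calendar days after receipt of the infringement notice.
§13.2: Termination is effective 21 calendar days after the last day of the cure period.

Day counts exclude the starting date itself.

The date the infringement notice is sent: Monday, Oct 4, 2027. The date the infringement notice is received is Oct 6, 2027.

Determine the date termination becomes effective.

Nov 17, 2027

Adding 21 calendar days to Oct 6, 2027 gives Oct 27, 2027, which is the last day of the cure period.
The date termination becomes effective: 21 calendar days after Oct 27, 2027 is Nov 17, 2027.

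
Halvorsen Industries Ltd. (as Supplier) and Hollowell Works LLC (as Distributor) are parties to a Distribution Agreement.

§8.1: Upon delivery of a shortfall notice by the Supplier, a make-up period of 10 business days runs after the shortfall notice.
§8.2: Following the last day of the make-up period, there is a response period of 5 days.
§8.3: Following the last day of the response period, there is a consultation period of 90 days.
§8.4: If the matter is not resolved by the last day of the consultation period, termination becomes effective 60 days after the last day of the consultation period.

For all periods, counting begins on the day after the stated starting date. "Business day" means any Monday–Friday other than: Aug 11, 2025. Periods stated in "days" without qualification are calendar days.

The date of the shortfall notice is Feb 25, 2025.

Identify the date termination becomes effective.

The last day of the make-up period: 10 business days after Tuesday, Feb 25, 2025, skipping weekends — Feb 26, Feb 27, Feb 28, Mar 3, Mar 4, Mar 5, Mar 6, Mar 7, Mar 10, Mar 11 — lands on Tuesday, Mar 11, 2025.
The last day of the response period: Mar 11, 2025 + 5 days = Mar 16, 2025.
Adding 90 calendar days to Mar 16, 2025 gives Jun 14, 2025, which is the last day of the consultation period.
The date termination becomes effective: Jun 14, 2025 + 60 days = Aug 13, 2025.

Aug 13, 2025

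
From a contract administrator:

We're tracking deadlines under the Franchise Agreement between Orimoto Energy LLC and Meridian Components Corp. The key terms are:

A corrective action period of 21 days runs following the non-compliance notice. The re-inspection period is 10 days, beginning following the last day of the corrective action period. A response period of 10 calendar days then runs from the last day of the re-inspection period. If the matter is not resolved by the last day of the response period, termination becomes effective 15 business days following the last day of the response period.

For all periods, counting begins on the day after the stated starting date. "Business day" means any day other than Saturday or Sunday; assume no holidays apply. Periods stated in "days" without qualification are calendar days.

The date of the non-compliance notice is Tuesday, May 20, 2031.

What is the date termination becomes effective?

The last day of the corrective action period: May 20, 2031 + 21 days = June 10, 2031.
The last day of the re-inspection period: 10 calendar days after June 10, 2031 is June 20, 2031.
Adding 10 calendar days to June 20, 2031 gives June 30, 2031, which is the last day of the response period.
The date termination becomes effective: 15 business days after Monday, June 30, 2031, skipping weekends — Jul 1, Jul 2, Jul 3, Jul 4, …, Jul 17, Jul 18, Jul 21 — lands on Monday, July 21, 2031.

July 21, 2031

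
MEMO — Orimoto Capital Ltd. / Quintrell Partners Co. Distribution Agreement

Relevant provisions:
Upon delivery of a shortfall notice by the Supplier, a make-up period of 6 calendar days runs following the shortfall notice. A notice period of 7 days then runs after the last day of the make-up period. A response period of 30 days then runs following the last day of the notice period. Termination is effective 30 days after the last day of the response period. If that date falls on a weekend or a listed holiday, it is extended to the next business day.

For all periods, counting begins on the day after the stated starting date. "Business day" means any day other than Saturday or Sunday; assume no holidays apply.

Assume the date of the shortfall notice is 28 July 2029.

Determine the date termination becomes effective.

9 October 2029

The last day of the make-up period: 28 July 2029 + 6 days = 3 August 2029.
The last day of the notice period: 7 calendar days after 3 August 2029 is 10 August 2029.
The last day of the response period: 30 calendar days after 10 August 2029 is 9 September 2029.
Adding 30 calendar days to 9 September 2029 gives 9 October 2029, which is the date termination becomes effective. 9 October 2029 is a Tuesday, so no roll-forward applies.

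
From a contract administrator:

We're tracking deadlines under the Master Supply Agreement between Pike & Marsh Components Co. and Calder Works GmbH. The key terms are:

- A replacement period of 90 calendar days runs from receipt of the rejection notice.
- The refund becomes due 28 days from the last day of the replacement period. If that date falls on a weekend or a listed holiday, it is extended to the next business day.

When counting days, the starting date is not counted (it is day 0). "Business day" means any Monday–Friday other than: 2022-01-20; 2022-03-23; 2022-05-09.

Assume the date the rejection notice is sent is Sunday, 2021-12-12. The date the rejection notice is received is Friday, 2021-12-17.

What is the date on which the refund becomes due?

2022-04-14

The last day of the replacement period: 90 calendar days after 2021-12-17 is 2022-03-17.
The date on which the refund becomes due: 28 calendar days after 2022-03-17 is 2022-04-14. 2022-04-14 is a Thursday and is not a listed holiday, so no roll-forward applies.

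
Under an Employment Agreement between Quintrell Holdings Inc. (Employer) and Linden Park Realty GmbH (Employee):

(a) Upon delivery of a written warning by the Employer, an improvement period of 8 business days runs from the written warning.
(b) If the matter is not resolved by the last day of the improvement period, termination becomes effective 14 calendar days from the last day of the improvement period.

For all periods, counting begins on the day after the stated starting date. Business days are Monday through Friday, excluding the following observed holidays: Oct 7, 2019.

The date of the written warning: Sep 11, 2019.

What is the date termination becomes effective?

Oct 7, 2019

The last day of the improvement period: counting 8 business days from Wednesday, Sep 11, 2019 (Sep 12, Sep 13, Sep 16, Sep 17, Sep 18, Sep 19, Sep 20, Sep 23, skipping weekends) reaches Monday, Sep 23, 2019.
Adding 14 calendar days to Sep 23, 2019 gives Oct 7, 2019, which is the date termination becomes effective.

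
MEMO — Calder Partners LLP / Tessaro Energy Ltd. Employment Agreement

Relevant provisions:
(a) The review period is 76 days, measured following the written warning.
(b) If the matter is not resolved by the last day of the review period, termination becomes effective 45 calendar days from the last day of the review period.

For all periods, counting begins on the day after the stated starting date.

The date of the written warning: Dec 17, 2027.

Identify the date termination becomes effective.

Apr 16, 2028

The last day of the review period: Dec 17, 2027 + 76 days = Mar 2, 2028.
The date termination becomes effective: 45 calendar days after Mar 2, 2028 is Apr 16, 2028.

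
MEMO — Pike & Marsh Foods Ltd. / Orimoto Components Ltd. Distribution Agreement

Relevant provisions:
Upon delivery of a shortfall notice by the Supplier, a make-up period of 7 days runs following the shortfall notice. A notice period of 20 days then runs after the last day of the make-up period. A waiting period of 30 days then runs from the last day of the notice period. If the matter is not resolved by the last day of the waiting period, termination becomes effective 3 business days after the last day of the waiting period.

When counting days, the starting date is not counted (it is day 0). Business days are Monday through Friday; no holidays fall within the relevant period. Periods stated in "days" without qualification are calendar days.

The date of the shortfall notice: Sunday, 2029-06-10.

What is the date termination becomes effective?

2029-08-09

Adding 7 calendar days to 2029-06-10 gives 2029-06-17, which is the last day of the make-up period.
The last day of the notice period: 20 calendar days after 2029-06-17 is 2029-07-07.
Adding 30 calendar days to 2029-07-07 gives 2029-08-06, which is the last day of the waiting period.
From Monday, 2029-08-06, 3 business days (Aug 7, Aug 8, Aug 9, skipping weekends) brings us to Thursday, 2029-08-09, which is the date termination becomes effective.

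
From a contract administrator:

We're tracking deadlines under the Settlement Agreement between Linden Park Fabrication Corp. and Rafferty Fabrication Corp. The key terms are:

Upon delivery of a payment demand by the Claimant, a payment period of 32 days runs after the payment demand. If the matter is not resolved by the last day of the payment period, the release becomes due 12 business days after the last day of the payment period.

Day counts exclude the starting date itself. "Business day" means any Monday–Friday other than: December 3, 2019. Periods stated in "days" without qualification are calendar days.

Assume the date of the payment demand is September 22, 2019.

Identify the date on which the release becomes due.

November 11, 2019

The last day of the payment period: 32 calendar days after September 22, 2019 is October 24, 2019.
From Thursday, October 24, 2019, 12 business days (Oct 25, Oct 28, Oct 29, Oct 30, …, Nov 7, Nov 8, Nov 11, skipping weekends) brings us to Monday, November 11, 2019, which is the date on which the release becomes due.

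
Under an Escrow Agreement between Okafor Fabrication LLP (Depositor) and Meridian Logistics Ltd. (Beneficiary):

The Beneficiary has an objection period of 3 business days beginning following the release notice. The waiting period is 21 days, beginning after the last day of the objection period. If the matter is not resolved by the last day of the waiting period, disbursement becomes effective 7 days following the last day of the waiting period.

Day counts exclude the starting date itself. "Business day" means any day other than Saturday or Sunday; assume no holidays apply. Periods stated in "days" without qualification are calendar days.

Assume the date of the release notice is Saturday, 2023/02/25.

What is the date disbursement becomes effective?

The last day of the objection period: 3 business days after Saturday, 2023/02/25, skipping weekends — Feb 27, Feb 28, Mar 1 — lands on Wednesday, 2023/03/01.
The last day of the waiting period: 21 calendar days after 2023/03/01 is 2023/03/22.
Adding 7 calendar days to 2023/03/22 gives 2023/03/29, which is the date disbursement becomes effective.

2023/03/29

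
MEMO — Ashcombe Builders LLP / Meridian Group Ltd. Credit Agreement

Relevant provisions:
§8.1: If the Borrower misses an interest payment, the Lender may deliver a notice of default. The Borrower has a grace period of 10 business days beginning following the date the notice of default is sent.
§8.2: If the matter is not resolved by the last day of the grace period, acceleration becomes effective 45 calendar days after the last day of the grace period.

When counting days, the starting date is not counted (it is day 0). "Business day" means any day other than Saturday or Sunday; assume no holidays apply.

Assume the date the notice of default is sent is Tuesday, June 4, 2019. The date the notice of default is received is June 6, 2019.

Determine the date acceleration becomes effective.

August 2, 2019

The last day of the grace period: counting 10 business days from Tuesday, June 4, 2019 (Jun 5, Jun 6, Jun 7, Jun 10, Jun 11, Jun 12, Jun 13, Jun 14, Jun 17, Jun 18, skipping weekends) reaches Tuesday, June 18, 2019.
The date acceleration becomes effective: 45 calendar days after June 18, 2019 is August 2, 2019.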